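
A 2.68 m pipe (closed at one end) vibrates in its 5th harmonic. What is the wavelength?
λₙ = 4L/n = 2.144 m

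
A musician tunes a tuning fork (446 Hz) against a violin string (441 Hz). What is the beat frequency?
5 Hz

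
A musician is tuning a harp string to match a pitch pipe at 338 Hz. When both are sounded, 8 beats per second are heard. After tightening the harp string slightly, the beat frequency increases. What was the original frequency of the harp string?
346 Hz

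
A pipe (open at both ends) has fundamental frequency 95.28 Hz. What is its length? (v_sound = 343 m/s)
L = v/(2f₁) = 1.8 m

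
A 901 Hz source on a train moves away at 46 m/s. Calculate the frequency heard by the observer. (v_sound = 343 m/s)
f_obs = f·v/(v + v_s) = 794.5 Hz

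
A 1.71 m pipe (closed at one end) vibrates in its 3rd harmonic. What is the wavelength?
λₙ = 4L/n = 2.28 m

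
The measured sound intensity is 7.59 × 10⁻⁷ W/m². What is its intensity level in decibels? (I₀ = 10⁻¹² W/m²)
β = 10·log₁₀(I/I₀) = 58.8 dB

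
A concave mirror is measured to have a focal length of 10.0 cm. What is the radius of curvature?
R = 2|f| = 20 cm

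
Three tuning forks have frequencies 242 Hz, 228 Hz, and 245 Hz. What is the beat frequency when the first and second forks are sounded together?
14 Hz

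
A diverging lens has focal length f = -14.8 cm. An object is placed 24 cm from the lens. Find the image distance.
1/di = 1/f − 1/do → di = -9.155 cm (virtual image)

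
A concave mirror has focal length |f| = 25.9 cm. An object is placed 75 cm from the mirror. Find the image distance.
f = +25.9 cm (concave); 1/di = 1/f − 1/do → di = 39.56 cm (real image, in front of mirror)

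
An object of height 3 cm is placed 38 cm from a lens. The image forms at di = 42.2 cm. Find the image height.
hi = (-di/do) × ho = -3.332 cm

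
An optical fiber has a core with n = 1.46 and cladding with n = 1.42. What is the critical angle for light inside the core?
θc = arcsin(n_cladding/n_core) = 76.56°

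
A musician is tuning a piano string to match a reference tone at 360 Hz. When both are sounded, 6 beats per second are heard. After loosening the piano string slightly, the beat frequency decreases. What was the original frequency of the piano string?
366 Hz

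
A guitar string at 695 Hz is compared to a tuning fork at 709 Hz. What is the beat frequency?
14 Hz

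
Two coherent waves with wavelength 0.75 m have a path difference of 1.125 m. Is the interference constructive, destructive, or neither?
destructive — path difference = 1.5λ, an odd multiple of λ/2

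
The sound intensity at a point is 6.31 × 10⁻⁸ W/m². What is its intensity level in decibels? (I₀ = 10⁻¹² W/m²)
β = 10·log₁₀(I/I₀) = 48 dB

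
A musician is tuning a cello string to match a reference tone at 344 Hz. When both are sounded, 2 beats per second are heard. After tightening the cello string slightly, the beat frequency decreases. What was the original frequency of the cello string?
342 Hz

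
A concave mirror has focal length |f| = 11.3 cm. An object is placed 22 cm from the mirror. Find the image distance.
f = +11.3 cm (concave); 1/di = 1/f − 1/do → di = 23.23 cm (real image, in front of mirror)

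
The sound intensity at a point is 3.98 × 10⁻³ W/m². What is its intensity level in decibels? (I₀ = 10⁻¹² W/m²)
β = 10·log₁₀(I/I₀) = 96 dB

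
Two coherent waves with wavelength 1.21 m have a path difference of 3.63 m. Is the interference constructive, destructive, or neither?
constructive — path difference = 3λ, a whole number of wavelengths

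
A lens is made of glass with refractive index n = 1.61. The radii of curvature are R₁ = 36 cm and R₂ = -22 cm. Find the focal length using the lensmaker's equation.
1/f = (n − 1)(1/R₁ − 1/R₂) → f = 22.39 cm (converging lens)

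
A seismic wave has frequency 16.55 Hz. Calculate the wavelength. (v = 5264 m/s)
λ = v/f = 318.1 m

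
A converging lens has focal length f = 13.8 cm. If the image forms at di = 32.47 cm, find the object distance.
1/do = 1/f − 1/di → do = 24 cm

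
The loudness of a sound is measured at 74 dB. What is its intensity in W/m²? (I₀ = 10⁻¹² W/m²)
I = I₀·10^(β/10) = 2.51 × 10⁻⁵ W/m²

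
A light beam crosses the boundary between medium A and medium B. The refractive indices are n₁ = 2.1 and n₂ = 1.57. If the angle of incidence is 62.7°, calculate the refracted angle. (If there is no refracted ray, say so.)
sin θ₂ = (n₁/n₂)·sin θ₁ = 1.189 > 1, so there is no refracted ray — the light undergoes total internal reflection.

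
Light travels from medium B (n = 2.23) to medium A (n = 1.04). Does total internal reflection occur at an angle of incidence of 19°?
θc = arcsin(n₂/n₁) = 27.8°; 19° < θc, so no — the ray refracts.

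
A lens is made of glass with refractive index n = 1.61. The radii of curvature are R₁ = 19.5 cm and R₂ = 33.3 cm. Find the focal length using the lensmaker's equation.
1/f = (n − 1)(1/R₁ − 1/R₂) → f = 77.14 cm (converging lens)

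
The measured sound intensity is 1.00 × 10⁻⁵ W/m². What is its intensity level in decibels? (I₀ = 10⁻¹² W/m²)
β = 10·log₁₀(I/I₀) = 70 dB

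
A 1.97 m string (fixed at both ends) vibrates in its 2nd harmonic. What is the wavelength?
λₙ = 2L/n = 1.97 m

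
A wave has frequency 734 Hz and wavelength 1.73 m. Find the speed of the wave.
v = fλ = 1270 m/s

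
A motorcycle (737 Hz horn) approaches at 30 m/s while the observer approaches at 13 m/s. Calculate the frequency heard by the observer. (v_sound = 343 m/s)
f_obs = f·(v + v_o)/(v − v_s) = 838.2 Hz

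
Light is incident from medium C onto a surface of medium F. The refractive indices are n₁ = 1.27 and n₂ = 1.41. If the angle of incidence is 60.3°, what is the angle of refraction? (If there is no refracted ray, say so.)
sin θ₂ = (n₁/n₂)·sin θ₁ = 0.7824 → θ₂ = 51.48°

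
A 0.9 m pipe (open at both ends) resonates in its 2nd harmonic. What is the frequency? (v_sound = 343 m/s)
fₙ = nv/(2L) = 381.1 Hz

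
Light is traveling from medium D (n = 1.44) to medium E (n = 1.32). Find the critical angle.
θc = arcsin(n₂/n₁) = 66.44°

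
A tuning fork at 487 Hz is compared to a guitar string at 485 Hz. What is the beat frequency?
2 Hz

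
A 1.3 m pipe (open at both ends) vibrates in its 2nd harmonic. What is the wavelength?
λₙ = 2L/n = 1.3 m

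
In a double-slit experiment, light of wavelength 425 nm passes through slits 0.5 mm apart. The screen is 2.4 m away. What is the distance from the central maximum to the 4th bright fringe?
y = mλL/d = 8.16 mm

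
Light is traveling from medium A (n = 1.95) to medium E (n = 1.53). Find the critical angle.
θc = arcsin(n₂/n₁) = 51.69°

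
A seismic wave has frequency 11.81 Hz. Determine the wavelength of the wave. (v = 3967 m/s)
λ = v/f = 335.9 m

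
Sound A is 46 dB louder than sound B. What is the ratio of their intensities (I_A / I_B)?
I_A/I_B = 10^(Δβ/10) = 39810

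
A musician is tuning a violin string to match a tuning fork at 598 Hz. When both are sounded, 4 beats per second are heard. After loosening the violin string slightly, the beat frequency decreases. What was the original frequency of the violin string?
602 Hz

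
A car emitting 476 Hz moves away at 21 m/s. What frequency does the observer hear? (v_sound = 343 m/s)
f_obs = f·v/(v + v_s) = 448.5 Hz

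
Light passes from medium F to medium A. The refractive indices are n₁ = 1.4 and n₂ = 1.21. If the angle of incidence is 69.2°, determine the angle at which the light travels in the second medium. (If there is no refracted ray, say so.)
sin θ₂ = (n₁/n₂)·sin θ₁ = 1.082 > 1, so there is no refracted ray — the light undergoes total internal reflection.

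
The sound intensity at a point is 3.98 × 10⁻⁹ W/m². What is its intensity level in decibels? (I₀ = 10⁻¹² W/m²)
β = 10·log₁₀(I/I₀) = 36 dB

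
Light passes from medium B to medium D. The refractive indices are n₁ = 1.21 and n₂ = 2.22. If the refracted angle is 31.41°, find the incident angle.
sin θ₁ = (n₂/n₁)·sin θ₂ → θ₁ = 72.97°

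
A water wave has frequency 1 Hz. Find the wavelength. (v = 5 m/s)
λ = v/f = 5 m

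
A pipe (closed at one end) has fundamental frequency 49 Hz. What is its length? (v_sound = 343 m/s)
L = v/(4f₁) = 1.75 m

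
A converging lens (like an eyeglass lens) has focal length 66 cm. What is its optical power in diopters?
P = 1/f = 1.515 D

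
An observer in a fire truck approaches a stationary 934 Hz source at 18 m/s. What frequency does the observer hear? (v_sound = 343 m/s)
f_obs = f·(v + v_o)/v = 983 Hz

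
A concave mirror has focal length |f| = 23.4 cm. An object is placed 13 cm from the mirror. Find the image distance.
f = +23.4 cm (concave); 1/di = 1/f − 1/do → di = -29.25 cm (virtual image, behind mirror)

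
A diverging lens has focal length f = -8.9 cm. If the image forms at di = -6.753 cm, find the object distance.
1/do = 1/f − 1/di → do = 27.99 cm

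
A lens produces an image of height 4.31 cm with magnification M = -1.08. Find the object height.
ho = |hi|/|M| = 3.991 cm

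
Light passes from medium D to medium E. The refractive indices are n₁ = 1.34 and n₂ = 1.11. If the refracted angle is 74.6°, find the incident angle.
sin θ₁ = (n₂/n₁)·sin θ₂ → θ₁ = 53°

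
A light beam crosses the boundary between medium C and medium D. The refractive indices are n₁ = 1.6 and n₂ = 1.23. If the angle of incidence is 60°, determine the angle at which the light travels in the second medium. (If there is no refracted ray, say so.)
sin θ₂ = (n₁/n₂)·sin θ₁ = 1.127 > 1, so there is no refracted ray — the light undergoes total internal reflection.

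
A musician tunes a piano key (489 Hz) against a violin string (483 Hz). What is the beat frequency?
6 Hz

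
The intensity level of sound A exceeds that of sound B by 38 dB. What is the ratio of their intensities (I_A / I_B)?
I_A/I_B = 10^(Δβ/10) = 6310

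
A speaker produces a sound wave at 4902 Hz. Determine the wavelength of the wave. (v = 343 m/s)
λ = v/f = 0.06997 m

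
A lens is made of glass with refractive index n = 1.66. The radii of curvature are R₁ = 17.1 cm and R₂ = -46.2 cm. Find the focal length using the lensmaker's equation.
1/f = (n − 1)(1/R₁ − 1/R₂) → f = 18.91 cm (converging lens)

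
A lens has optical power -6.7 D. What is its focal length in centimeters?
f = 1/P = -14.93 cm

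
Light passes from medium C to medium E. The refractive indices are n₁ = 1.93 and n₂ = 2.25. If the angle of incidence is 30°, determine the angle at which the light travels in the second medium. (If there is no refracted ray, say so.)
sin θ₂ = (n₁/n₂)·sin θ₁ = 0.4289 → θ₂ = 25.4°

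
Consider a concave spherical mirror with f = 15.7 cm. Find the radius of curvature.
R = 2|f| = 31.4 cm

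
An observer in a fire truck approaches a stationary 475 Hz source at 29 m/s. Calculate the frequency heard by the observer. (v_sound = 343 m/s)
f_obs = f·(v + v_o)/v = 515.2 Hz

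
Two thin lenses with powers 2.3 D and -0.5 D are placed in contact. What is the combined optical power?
P_total = P₁ + P₂ = 1.8 D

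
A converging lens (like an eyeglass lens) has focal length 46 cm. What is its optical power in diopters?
P = 1/f = 2.174 D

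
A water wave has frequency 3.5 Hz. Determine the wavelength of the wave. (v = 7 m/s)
λ = v/f = 2 m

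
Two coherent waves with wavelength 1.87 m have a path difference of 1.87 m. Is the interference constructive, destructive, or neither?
constructive — path difference = 1λ, a whole number of wavelengths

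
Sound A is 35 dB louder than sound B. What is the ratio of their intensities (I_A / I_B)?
I_A/I_B = 10^(Δβ/10) = 3162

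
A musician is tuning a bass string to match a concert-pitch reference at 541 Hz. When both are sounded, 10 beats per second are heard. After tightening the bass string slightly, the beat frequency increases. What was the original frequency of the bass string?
551 Hz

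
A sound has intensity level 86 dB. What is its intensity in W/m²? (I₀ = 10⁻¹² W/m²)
I = I₀·10^(β/10) = 3.98 × 10⁻⁴ W/m²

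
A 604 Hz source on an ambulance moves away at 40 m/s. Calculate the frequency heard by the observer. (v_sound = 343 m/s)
f_obs = f·v/(v + v_s) = 540.9 Hz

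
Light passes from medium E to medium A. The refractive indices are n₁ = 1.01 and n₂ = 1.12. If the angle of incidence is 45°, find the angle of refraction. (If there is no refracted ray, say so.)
sin θ₂ = (n₁/n₂)·sin θ₁ = 0.6377 → θ₂ = 39.62°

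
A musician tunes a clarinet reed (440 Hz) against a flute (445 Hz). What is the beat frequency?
5 Hz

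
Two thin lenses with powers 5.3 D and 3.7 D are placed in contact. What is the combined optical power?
P_total = P₁ + P₂ = 9.0 D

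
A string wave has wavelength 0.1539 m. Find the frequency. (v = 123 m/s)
f = v/λ = 799.2 Hz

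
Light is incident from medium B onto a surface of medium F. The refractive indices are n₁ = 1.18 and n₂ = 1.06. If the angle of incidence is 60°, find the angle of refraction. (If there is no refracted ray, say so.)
sin θ₂ = (n₁/n₂)·sin θ₁ = 0.9641 → θ₂ = 74.59°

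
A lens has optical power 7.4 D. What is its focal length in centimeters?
f = 1/P = 13.51 cm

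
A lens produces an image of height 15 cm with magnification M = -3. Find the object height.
ho = |hi|/|M| = 5 cm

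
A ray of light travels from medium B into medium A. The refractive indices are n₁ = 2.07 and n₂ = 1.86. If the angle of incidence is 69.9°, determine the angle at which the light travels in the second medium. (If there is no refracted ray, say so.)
sin θ₂ = (n₁/n₂)·sin θ₁ = 1.045 > 1, so there is no refracted ray — the light undergoes total internal reflection.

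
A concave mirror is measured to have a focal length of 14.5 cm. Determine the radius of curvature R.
R = 2|f| = 29 cm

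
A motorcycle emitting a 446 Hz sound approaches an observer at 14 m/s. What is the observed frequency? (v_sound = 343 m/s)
f_obs = f·v/(v − v_s) = 465 Hz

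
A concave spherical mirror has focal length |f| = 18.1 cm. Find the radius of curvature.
R = 2|f| = 36.2 cm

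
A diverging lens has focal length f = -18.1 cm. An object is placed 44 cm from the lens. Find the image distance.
1/di = 1/f − 1/do → di = -12.82 cm (virtual image)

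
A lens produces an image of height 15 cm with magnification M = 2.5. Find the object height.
ho = |hi|/|M| = 6 cm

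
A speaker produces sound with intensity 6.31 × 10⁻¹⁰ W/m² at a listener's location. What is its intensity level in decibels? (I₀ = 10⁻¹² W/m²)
β = 10·log₁₀(I/I₀) = 28 dB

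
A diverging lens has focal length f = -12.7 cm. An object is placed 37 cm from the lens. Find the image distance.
1/di = 1/f − 1/do → di = -9.455 cm (virtual image)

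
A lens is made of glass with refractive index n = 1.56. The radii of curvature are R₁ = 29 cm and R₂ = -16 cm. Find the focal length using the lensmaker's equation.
1/f = (n − 1)(1/R₁ − 1/R₂) → f = 18.41 cm (converging lens)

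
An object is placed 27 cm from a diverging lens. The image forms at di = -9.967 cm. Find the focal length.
1/f = 1/do + 1/di → f = -15.8 cm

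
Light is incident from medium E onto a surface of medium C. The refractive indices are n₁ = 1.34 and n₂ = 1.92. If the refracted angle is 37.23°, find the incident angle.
sin θ₁ = (n₂/n₁)·sin θ₂ → θ₁ = 60.1°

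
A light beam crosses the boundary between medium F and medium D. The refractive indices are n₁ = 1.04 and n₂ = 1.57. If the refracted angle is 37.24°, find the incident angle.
sin θ₁ = (n₂/n₁)·sin θ₂ → θ₁ = 66°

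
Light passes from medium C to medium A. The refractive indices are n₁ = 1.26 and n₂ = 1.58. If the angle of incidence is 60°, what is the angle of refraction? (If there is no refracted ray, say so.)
sin θ₂ = (n₁/n₂)·sin θ₁ = 0.6906 → θ₂ = 43.68°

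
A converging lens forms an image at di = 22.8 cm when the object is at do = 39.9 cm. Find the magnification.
M = −di/do = -0.5714 (inverted image)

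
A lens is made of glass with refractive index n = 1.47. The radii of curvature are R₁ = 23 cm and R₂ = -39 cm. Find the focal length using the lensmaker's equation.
1/f = (n − 1)(1/R₁ − 1/R₂) → f = 30.78 cm (converging lens)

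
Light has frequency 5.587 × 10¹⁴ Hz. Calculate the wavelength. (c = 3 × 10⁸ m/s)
λ = c/f = 537 nm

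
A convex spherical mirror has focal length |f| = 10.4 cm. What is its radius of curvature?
R = 2|f| = 20.8 cm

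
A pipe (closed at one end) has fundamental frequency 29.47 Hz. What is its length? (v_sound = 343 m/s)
L = v/(4f₁) = 2.91 m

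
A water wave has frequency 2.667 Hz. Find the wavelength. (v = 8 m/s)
λ = v/f = 3 m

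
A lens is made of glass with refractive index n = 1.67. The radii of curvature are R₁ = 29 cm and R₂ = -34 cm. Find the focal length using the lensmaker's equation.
1/f = (n − 1)(1/R₁ − 1/R₂) → f = 23.36 cm (converging lens)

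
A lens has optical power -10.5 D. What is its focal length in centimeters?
f = 1/P = -9.524 cm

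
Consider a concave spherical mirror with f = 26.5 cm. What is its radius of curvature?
R = 2|f| = 53 cm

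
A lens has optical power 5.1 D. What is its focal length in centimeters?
f = 1/P = 19.61 cm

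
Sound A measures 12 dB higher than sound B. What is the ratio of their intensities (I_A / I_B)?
I_A/I_B = 10^(Δβ/10) = 15.85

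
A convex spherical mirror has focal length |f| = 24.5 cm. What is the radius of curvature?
R = 2|f| = 49 cm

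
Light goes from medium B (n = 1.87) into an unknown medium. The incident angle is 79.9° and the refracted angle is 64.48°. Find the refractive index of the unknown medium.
n₂ = n₁·sin θ₁ / sin θ₂ = 2.04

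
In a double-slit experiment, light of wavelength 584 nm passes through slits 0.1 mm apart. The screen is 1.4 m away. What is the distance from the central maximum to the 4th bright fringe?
y = mλL/d = 32.7 mm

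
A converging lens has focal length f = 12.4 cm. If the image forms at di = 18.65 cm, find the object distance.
1/do = 1/f − 1/di → do = 37 cm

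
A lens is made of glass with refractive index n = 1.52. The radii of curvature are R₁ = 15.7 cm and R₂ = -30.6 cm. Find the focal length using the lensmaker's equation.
1/f = (n − 1)(1/R₁ − 1/R₂) → f = 19.95 cm (converging lens)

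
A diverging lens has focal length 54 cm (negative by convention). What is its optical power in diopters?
P = 1/f = -1.852 D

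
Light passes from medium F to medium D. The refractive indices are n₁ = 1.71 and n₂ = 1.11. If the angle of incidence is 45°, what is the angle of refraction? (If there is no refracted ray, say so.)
sin θ₂ = (n₁/n₂)·sin θ₁ = 1.089 > 1, so there is no refracted ray — the light undergoes total internal reflection.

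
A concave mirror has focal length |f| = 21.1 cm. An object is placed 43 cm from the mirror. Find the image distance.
f = +21.1 cm (concave); 1/di = 1/f − 1/do → di = 41.43 cm (real image, in front of mirror)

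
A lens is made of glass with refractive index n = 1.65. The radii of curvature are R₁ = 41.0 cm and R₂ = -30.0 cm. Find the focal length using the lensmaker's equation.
1/f = (n − 1)(1/R₁ − 1/R₂) → f = 26.65 cm (converging lens)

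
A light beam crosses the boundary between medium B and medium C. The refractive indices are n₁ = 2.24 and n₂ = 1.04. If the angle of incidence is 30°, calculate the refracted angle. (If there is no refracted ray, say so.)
sin θ₂ = (n₁/n₂)·sin θ₁ = 1.077 > 1, so there is no refracted ray — the light undergoes total internal reflection.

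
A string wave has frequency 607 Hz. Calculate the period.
T = 1/f = 0.001647 s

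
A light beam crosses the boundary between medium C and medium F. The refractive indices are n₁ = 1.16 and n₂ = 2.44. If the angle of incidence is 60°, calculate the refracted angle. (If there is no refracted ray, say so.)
sin θ₂ = (n₁/n₂)·sin θ₁ = 0.4117 → θ₂ = 24.31°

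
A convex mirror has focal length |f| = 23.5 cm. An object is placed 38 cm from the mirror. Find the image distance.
f = −23.5 cm (convex); 1/di = 1/f − 1/do → di = -14.52 cm (virtual image, behind mirror)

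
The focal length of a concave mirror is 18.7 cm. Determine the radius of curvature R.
R = 2|f| = 37.4 cm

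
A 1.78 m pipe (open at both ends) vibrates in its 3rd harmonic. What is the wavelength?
λₙ = 2L/n = 1.187 m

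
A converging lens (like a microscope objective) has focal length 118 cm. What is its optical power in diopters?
P = 1/f = 0.8475 D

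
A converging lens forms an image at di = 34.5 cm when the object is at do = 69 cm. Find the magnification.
M = −di/do = -0.5 (inverted image)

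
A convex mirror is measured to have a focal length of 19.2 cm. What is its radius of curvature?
R = 2|f| = 38.4 cm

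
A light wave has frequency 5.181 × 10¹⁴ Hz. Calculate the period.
T = 1/f = 1.930 × 10⁻¹⁵ s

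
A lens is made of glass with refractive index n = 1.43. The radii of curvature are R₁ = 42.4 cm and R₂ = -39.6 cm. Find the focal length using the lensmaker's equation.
1/f = (n − 1)(1/R₁ − 1/R₂) → f = 47.62 cm (converging lens)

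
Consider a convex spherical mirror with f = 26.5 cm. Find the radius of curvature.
R = 2|f| = 53 cm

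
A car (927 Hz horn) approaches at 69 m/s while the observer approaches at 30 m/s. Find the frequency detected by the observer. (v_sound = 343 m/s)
f_obs = f·(v + v_o)/(v − v_s) = 1262 Hz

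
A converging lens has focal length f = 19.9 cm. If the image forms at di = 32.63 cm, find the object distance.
1/do = 1/f − 1/di → do = 51.01 cm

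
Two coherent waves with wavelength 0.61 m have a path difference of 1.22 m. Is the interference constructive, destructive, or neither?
constructive — path difference = 2λ, a whole number of wavelengths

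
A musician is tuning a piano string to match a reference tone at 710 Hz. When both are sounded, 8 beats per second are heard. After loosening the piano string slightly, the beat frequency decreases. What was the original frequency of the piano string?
718 Hz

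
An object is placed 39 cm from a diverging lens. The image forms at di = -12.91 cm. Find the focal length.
1/f = 1/do + 1/di → f = -19.3 cm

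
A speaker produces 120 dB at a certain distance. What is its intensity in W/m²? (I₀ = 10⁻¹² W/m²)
I = I₀·10^(β/10) = 1.00 × 10⁰ W/m²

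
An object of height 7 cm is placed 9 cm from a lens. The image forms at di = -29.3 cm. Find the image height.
hi = (-di/do) × ho = 22.79 cm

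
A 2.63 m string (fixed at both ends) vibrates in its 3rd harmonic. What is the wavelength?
λₙ = 2L/n = 1.753 m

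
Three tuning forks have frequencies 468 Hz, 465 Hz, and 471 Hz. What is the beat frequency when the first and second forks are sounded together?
3 Hz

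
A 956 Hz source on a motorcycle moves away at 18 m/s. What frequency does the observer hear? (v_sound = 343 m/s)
f_obs = f·v/(v + v_s) = 908.3 Hz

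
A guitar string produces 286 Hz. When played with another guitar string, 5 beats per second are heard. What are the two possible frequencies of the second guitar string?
f₂ = 286 ± 5 Hz → 291 Hz or 281 Hz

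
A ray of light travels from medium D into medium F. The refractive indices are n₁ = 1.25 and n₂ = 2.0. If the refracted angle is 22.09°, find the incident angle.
sin θ₁ = (n₂/n₁)·sin θ₂ → θ₁ = 36.99°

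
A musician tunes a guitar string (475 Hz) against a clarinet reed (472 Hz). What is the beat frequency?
3 Hz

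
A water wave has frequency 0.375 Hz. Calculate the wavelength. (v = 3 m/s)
λ = v/f = 8 m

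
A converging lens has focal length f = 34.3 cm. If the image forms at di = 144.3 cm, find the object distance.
1/do = 1/f − 1/di → do = 45 cm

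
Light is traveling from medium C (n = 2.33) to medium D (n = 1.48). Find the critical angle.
θc = arcsin(n₂/n₁) = 39.43°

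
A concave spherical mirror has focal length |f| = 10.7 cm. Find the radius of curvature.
R = 2|f| = 21.4 cm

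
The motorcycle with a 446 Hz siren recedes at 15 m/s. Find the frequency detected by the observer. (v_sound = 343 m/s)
f_obs = f·v/(v + v_s) = 427.3 Hz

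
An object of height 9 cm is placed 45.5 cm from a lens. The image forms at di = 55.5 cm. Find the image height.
hi = (-di/do) × ho = -10.98 cm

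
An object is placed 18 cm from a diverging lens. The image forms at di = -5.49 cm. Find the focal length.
1/f = 1/do + 1/di → f = -7.899 cm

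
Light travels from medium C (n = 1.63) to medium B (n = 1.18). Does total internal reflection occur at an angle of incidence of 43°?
θc = arcsin(n₂/n₁) = 46.38°; 43° < θc, so no — the ray refracts.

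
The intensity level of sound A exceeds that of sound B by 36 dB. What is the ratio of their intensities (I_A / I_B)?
I_A/I_B = 10^(Δβ/10) = 3981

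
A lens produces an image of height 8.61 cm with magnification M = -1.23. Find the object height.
ho = |hi|/|M| = 7 cm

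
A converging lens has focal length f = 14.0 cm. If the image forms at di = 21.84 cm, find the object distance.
1/do = 1/f − 1/di → do = 39 cm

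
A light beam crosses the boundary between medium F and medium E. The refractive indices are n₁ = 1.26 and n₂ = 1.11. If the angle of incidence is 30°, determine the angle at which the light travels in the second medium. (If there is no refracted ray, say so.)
sin θ₂ = (n₁/n₂)·sin θ₁ = 0.5676 → θ₂ = 34.58°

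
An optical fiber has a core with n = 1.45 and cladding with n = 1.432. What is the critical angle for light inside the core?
θc = arcsin(n_cladding/n_core) = 80.96°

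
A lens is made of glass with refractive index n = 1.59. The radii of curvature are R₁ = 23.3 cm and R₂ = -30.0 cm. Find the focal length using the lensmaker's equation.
1/f = (n − 1)(1/R₁ − 1/R₂) → f = 22.23 cm (converging lens)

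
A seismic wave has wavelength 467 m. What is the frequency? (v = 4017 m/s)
f = v/λ = 8.602 Hz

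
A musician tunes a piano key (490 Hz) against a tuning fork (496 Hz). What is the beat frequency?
6 Hz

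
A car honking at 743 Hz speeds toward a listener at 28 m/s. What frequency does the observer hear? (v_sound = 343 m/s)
f_obs = f·v/(v − v_s) = 809 Hz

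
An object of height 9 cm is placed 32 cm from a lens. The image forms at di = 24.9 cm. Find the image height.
hi = (-di/do) × ho = -7.003 cm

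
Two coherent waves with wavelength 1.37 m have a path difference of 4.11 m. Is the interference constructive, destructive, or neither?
constructive — path difference = 3λ, a whole number of wavelengths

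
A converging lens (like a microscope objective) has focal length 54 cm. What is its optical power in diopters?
P = 1/f = 1.852 D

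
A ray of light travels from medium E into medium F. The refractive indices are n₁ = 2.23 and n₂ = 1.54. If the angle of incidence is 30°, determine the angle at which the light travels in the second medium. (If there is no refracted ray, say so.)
sin θ₂ = (n₁/n₂)·sin θ₁ = 0.724 → θ₂ = 46.39°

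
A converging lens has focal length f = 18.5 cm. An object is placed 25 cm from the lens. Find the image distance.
1/di = 1/f − 1/do → di = 71.15 cm (real image)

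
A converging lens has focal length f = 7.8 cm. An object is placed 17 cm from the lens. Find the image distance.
1/di = 1/f − 1/do → di = 14.41 cm (real image)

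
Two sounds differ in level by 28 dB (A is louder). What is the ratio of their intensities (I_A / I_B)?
I_A/I_B = 10^(Δβ/10) = 631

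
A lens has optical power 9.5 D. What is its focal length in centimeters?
f = 1/P = 10.53 cm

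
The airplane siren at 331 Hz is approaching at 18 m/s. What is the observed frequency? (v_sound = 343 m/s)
f_obs = f·v/(v − v_s) = 349.3 Hz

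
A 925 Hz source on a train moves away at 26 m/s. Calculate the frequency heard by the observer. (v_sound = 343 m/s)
f_obs = f·v/(v + v_s) = 859.8 Hz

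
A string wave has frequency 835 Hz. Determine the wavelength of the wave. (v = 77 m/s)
λ = v/f = 0.09222 m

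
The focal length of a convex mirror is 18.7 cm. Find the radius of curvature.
R = 2|f| = 37.4 cm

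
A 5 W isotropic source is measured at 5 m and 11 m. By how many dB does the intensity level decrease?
Δβ = 20·log₁₀(r₂/r₁) = 6.848 dB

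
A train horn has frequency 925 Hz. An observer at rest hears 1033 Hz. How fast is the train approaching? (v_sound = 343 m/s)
v_s = v·(1 − f/f_obs) = 35.86 m/s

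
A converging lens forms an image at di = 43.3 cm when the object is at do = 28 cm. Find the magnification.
M = −di/do = -1.546 (inverted image)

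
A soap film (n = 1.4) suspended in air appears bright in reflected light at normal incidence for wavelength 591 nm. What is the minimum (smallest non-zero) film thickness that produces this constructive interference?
2nt = (m − ½)λ with m = 1 → t = (m − ½)λ/(2n) = 105.5 nm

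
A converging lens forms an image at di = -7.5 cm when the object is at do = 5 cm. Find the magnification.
M = −di/do = 1.5 (upright image)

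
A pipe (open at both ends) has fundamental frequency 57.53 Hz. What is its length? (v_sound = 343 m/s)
L = v/(2f₁) = 2.981 m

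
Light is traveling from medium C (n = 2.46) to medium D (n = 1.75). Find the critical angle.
θc = arcsin(n₂/n₁) = 45.35°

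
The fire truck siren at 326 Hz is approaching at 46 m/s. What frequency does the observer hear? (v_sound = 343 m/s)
f_obs = f·v/(v − v_s) = 376.5 Hz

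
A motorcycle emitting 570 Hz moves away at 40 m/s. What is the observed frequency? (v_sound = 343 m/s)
f_obs = f·v/(v + v_s) = 510.5 Hz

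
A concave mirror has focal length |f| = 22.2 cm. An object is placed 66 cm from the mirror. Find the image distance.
f = +22.2 cm (concave); 1/di = 1/f − 1/do → di = 33.45 cm (real image, in front of mirror)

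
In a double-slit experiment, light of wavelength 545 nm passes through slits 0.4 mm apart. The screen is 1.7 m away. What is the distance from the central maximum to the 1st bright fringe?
y = mλL/d = 2.316 mm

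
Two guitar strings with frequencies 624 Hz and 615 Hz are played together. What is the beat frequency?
9 Hz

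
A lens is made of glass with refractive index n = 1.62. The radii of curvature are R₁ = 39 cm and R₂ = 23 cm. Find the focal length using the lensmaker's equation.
1/f = (n − 1)(1/R₁ − 1/R₂) → f = -90.42 cm (diverging lens)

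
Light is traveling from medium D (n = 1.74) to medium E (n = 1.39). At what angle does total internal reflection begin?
θc = arcsin(n₂/n₁) = 53.02°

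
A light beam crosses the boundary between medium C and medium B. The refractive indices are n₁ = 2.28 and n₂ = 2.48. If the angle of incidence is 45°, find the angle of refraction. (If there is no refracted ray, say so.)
sin θ₂ = (n₁/n₂)·sin θ₁ = 0.6501 → θ₂ = 40.55°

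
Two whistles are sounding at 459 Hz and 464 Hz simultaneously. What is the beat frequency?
5 Hz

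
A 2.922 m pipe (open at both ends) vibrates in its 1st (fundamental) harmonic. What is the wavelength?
λₙ = 2L/n = 5.844 m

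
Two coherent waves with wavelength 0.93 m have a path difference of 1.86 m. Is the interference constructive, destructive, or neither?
constructive — path difference = 2λ, a whole number of wavelengths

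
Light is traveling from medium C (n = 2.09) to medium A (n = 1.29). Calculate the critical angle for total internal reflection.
θc = arcsin(n₂/n₁) = 38.11°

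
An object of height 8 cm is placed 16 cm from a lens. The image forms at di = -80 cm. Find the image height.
hi = (-di/do) × ho = 40 cm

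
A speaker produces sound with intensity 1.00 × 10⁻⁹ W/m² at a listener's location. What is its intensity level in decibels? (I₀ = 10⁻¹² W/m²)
β = 10·log₁₀(I/I₀) = 30 dB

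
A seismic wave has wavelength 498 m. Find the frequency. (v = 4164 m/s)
f = v/λ = 8.361 Hz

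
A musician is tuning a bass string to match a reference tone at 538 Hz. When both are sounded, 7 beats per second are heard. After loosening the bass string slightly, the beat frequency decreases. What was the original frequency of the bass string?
545 Hz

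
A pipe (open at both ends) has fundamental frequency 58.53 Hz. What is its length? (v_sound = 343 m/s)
L = v/(2f₁) = 2.93 m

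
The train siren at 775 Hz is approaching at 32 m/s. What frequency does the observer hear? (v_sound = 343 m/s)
f_obs = f·v/(v − v_s) = 854.7 Hz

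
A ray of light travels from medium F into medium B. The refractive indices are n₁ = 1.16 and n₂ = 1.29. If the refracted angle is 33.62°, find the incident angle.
sin θ₁ = (n₂/n₁)·sin θ₂ → θ₁ = 38.01°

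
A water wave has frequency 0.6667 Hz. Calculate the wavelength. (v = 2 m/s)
λ = v/f = 3 m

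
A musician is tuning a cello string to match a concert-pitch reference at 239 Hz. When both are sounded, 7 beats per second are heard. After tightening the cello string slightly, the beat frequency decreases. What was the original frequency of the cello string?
232 Hz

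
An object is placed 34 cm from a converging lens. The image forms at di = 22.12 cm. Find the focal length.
1/f = 1/do + 1/di → f = 13.4 cm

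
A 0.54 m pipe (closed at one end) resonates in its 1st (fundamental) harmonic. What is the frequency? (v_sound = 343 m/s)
fₙ = nv/(4L) = 158.8 Hz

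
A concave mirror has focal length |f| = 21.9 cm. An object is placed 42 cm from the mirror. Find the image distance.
f = +21.9 cm (concave); 1/di = 1/f − 1/do → di = 45.76 cm (real image, in front of mirror)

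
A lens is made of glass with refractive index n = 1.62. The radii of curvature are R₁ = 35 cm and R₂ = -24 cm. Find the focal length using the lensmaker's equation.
1/f = (n − 1)(1/R₁ − 1/R₂) → f = 22.96 cm (converging lens)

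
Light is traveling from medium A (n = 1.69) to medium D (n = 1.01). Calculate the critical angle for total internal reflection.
θc = arcsin(n₂/n₁) = 36.7°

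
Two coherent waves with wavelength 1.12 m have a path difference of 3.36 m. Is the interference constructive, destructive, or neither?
constructive — path difference = 3λ, a whole number of wavelengths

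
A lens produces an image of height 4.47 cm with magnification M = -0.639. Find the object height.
ho = |hi|/|M| = 6.995 cm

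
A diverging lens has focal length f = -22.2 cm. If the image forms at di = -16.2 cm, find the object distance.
1/do = 1/f − 1/di → do = 59.94 cm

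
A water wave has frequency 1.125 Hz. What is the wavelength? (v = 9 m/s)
λ = v/f = 8 m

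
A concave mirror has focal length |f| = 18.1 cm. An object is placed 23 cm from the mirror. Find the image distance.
f = +18.1 cm (concave); 1/di = 1/f − 1/do → di = 84.96 cm (real image, in front of mirror)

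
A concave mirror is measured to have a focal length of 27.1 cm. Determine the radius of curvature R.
R = 2|f| = 54.2 cm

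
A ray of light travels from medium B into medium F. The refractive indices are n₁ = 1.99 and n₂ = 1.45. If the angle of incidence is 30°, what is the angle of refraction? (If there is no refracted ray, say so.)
sin θ₂ = (n₁/n₂)·sin θ₁ = 0.6862 → θ₂ = 43.33°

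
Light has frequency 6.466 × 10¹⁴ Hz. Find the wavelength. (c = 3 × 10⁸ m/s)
λ = c/f = 464 nm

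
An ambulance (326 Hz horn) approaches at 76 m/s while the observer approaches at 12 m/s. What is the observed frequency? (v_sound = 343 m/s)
f_obs = f·(v + v_o)/(v − v_s) = 433.4 Hz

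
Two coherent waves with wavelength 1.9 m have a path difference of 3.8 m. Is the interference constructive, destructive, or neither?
constructive — path difference = 2λ, a whole number of wavelengths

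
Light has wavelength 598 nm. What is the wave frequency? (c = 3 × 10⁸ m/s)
f = c/λ = 5.017 × 10¹⁴ Hz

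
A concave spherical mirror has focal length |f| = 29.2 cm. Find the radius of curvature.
R = 2|f| = 58.4 cm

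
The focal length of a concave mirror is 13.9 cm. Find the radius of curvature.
R = 2|f| = 27.8 cm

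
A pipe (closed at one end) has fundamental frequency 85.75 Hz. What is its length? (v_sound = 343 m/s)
L = v/(4f₁) = 1 m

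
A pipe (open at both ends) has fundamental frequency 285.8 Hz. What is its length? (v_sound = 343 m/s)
L = v/(2f₁) = 0.6001 m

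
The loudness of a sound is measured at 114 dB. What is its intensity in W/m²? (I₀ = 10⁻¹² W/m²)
I = I₀·10^(β/10) = 2.51 × 10⁻¹ W/m²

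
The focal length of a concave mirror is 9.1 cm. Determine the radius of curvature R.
R = 2|f| = 18.2 cm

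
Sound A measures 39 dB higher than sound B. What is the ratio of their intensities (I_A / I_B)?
I_A/I_B = 10^(Δβ/10) = 7943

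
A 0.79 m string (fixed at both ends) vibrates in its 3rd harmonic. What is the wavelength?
λₙ = 2L/n = 0.5267 m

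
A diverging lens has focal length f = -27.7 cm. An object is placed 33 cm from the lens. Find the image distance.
1/di = 1/f − 1/do → di = -15.06 cm (virtual image)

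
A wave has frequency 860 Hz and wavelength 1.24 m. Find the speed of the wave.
v = fλ = 1066 m/s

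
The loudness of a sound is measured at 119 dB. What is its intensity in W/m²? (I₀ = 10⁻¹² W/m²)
I = I₀·10^(β/10) = 7.94 × 10⁻¹ W/m²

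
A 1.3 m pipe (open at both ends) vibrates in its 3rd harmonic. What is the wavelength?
λₙ = 2L/n = 0.8667 m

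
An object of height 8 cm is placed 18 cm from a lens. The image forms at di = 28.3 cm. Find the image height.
hi = (-di/do) × ho = -12.58 cm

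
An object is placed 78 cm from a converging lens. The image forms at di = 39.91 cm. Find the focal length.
1/f = 1/do + 1/di → f = 26.4 cm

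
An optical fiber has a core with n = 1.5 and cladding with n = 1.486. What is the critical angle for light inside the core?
θc = arcsin(n_cladding/n_core) = 82.17°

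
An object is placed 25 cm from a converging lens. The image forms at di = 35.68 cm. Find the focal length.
1/f = 1/do + 1/di → f = 14.7 cm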